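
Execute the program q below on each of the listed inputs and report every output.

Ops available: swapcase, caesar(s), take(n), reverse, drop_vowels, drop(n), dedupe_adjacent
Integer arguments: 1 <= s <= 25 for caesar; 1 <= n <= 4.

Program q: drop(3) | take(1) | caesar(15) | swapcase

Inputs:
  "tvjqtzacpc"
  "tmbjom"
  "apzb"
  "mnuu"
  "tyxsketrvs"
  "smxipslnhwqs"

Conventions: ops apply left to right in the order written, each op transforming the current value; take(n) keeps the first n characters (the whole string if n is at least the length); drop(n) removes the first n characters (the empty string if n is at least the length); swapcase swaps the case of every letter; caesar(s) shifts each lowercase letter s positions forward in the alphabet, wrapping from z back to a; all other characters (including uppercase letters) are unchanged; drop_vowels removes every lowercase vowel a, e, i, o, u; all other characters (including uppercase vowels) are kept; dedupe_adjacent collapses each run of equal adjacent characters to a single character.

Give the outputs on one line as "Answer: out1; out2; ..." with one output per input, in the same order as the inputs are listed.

"F"; "Y"; "Q"; "J"; "H"; "X"

Execution, op by op:
  "tvjqtzacpc" -> "qtzacpc" -> "q" -> "f" -> "F"
  "tmbjom" -> "jom" -> "j" -> "y" -> "Y"
  "apzb" -> "b" -> "b" -> "q" -> "Q"
  "mnuu" -> "u" -> "u" -> "j" -> "J"
  "tyxsketrvs" -> "sketrvs" -> "s" -> "h" -> "H"
  "smxipslnhwqs" -> "ipslnhwqs" -> "i" -> "x" -> "X"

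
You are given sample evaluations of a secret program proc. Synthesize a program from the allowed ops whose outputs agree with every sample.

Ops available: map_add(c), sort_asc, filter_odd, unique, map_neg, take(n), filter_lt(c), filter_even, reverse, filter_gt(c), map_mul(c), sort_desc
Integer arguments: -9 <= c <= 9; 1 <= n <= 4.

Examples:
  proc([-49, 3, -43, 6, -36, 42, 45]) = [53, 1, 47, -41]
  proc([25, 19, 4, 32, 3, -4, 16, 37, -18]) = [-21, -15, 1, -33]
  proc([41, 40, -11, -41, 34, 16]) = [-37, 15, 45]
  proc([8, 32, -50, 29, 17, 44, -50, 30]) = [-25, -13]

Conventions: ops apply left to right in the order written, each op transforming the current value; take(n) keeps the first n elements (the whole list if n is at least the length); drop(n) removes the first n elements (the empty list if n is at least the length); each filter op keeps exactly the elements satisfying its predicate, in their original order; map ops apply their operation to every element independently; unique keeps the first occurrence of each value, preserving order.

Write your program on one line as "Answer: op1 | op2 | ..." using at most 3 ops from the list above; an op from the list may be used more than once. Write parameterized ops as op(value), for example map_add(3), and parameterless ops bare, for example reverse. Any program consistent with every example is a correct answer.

map_neg | filter_odd | map_add(4)

Check, running the answer program on each example:
  [-49, 3, -43, 6, -36, 42, 45] -> [49, -3, 43, -6, 36, -42, -45] -> [49, -3, 43, -45] -> [53, 1, 47, -41]
  [25, 19, 4, 32, 3, -4, 16, 37, -18] -> [-25, -19, -4, -32, -3, 4, -16, -37, 18] -> [-25, -19, -3, -37] -> [-21, -15, 1, -33]
  [41, 40, -11, -41, 34, 16] -> [-41, -40, 11, 41, -34, -16] -> [-41, 11, 41] -> [-37, 15, 45]
  [8, 32, -50, 29, 17, 44, -50, 30] -> [-8, -32, 50, -29, -17, -44, 50, -30] -> [-29, -17] -> [-25, -13]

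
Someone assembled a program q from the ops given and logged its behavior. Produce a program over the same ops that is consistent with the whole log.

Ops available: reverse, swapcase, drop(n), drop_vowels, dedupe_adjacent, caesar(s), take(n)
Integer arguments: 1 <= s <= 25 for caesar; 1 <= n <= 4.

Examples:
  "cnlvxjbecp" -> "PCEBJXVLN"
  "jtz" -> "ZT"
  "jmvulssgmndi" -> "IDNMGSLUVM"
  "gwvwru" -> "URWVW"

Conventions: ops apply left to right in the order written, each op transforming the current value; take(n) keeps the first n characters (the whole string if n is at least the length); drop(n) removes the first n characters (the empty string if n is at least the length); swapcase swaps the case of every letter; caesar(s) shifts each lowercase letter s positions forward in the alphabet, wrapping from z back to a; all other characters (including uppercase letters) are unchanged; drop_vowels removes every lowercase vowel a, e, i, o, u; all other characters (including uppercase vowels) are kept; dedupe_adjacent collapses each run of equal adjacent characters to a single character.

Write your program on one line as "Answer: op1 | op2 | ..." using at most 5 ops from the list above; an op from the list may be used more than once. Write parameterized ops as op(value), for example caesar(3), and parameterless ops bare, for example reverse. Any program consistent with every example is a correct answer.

dedupe_adjacent | swapcase | drop(1) | reverse

Check, running the answer program on each example:
  "cnlvxjbecp" -> "cnlvxjbecp" -> "CNLVXJBECP" -> "NLVXJBECP" -> "PCEBJXVLN"
  "jtz" -> "jtz" -> "JTZ" -> "TZ" -> "ZT"
  "jmvulssgmndi" -> "jmvulsgmndi" -> "JMVULSGMNDI" -> "MVULSGMNDI" -> "IDNMGSLUVM"
  "gwvwru" -> "gwvwru" -> "GWVWRU" -> "WVWRU" -> "URWVW"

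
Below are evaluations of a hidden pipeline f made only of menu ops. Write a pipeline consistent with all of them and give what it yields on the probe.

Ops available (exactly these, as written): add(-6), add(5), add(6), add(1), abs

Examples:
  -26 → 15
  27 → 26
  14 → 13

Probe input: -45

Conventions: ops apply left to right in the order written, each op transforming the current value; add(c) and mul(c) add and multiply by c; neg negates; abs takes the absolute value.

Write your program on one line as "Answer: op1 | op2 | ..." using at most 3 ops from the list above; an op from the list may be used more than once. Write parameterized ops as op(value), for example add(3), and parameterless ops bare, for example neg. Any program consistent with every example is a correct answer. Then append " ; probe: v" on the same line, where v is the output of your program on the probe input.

add(5) | abs | add(-6) ; probe: 34

Check, running the answer program on each example:
  -26 -> -21 -> 21 -> 15
  27 -> 32 -> 32 -> 26
  14 -> 19 -> 19 -> 13
  probe: -45 -> -40 -> 40 -> 34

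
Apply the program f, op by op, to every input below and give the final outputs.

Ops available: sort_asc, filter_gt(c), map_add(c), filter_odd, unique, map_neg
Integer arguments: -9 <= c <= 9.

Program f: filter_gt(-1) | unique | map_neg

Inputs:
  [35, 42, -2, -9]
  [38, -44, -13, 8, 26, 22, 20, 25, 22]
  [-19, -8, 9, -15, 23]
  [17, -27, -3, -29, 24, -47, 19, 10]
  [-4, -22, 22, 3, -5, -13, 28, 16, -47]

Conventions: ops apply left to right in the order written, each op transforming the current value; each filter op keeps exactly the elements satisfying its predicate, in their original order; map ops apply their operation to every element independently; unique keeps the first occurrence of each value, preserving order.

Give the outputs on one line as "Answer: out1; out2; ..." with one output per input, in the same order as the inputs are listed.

Execution, op by op:
  [35, 42, -2, -9] -> [35, 42] -> [35, 42] -> [-35, -42]
  [38, -44, -13, 8, 26, 22, 20, 25, 22] -> [38, 8, 26, 22, 20, 25, 22] -> [38, 8, 26, 22, 20, 25] -> [-38, -8, -26, -22, -20, -25]
  [-19, -8, 9, -15, 23] -> [9, 23] -> [9, 23] -> [-9, -23]
  [17, -27, -3, -29, 24, -47, 19, 10] -> [17, 24, 19, 10] -> [17, 24, 19, 10] -> [-17, -24, -19, -10]
  [-4, -22, 22, 3, -5, -13, 28, 16, -47] -> [22, 3, 28, 16] -> [22, 3, 28, 16] -> [-22, -3, -28, -16]

[-35, -42]; [-38, -8, -26, -22, -20, -25]; [-9, -23]; [-17, -24, -19, -10]; [-22, -3, -28, -16]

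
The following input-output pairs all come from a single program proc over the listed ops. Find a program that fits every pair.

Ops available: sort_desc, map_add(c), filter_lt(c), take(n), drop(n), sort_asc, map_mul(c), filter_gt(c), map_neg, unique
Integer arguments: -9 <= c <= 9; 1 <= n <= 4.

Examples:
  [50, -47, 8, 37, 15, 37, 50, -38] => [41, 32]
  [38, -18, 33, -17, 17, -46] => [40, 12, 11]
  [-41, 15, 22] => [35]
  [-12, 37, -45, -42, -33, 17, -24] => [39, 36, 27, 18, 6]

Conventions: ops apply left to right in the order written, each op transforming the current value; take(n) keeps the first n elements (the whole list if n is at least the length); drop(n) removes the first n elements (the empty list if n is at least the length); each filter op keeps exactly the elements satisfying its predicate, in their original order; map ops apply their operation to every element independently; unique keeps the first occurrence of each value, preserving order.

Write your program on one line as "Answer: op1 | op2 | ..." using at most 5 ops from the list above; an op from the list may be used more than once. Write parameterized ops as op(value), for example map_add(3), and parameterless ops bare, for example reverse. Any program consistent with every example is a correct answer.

sort_asc | filter_lt(-3) | map_add(6) | map_neg

Check, running the answer program on each example:
  [50, -47, 8, 37, 15, 37, 50, -38] -> [-47, -38, 8, 15, 37, 37, 50, 50] -> [-47, -38] -> [-41, -32] -> [41, 32]
  [38, -18, 33, -17, 17, -46] -> [-46, -18, -17, 17, 33, 38] -> [-46, -18, -17] -> [-40, -12, -11] -> [40, 12, 11]
  [-41, 15, 22] -> [-41, 15, 22] -> [-41] -> [-35] -> [35]
  [-12, 37, -45, -42, -33, 17, -24] -> [-45, -42, -33, -24, -12, 17, 37] -> [-45, -42, -33, -24, -12] -> [-39, -36, -27, -18, -6] -> [39, 36, 27, 18, 6]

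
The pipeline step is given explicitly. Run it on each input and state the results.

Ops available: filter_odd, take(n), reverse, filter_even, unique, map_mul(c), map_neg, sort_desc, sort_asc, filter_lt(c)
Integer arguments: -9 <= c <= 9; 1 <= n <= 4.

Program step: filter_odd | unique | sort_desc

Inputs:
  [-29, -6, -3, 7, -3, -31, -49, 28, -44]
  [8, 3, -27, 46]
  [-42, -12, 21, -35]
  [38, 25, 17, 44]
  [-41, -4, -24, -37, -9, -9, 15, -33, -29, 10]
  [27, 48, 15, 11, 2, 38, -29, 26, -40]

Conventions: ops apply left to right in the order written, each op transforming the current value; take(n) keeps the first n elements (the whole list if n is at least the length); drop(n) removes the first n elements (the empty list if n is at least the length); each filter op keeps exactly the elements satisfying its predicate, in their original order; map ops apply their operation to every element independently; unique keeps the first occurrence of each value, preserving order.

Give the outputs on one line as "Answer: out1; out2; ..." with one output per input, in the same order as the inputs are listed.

[7, -3, -29, -31, -49]; [3, -27]; [21, -35]; [25, 17]; [15, -9, -29, -33, -37, -41]; [27, 15, 11, -29]

Execution, op by op:
  [-29, -6, -3, 7, -3, -31, -49, 28, -44] -> [-29, -3, 7, -3, -31, -49] -> [-29, -3, 7, -31, -49] -> [7, -3, -29, -31, -49]
  [8, 3, -27, 46] -> [3, -27] -> [3, -27] -> [3, -27]
  [-42, -12, 21, -35] -> [21, -35] -> [21, -35] -> [21, -35]
  [38, 25, 17, 44] -> [25, 17] -> [25, 17] -> [25, 17]
  [-41, -4, -24, -37, -9, -9, 15, -33, -29, 10] -> [-41, -37, -9, -9, 15, -33, -29] -> [-41, -37, -9, 15, -33, -29] -> [15, -9, -29, -33, -37, -41]
  [27, 48, 15, 11, 2, 38, -29, 26, -40] -> [27, 15, 11, -29] -> [27, 15, 11, -29] -> [27, 15, 11, -29]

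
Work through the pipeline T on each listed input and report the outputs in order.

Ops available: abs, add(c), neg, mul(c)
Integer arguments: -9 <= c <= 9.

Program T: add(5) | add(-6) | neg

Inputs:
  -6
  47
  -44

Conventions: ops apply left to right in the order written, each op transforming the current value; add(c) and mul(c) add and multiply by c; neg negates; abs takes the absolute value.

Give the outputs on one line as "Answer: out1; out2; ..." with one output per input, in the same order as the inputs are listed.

Execution, op by op:
  -6 -> -1 -> -7 -> 7
  47 -> 52 -> 46 -> -46
  -44 -> -39 -> -45 -> 45

7; -46; 45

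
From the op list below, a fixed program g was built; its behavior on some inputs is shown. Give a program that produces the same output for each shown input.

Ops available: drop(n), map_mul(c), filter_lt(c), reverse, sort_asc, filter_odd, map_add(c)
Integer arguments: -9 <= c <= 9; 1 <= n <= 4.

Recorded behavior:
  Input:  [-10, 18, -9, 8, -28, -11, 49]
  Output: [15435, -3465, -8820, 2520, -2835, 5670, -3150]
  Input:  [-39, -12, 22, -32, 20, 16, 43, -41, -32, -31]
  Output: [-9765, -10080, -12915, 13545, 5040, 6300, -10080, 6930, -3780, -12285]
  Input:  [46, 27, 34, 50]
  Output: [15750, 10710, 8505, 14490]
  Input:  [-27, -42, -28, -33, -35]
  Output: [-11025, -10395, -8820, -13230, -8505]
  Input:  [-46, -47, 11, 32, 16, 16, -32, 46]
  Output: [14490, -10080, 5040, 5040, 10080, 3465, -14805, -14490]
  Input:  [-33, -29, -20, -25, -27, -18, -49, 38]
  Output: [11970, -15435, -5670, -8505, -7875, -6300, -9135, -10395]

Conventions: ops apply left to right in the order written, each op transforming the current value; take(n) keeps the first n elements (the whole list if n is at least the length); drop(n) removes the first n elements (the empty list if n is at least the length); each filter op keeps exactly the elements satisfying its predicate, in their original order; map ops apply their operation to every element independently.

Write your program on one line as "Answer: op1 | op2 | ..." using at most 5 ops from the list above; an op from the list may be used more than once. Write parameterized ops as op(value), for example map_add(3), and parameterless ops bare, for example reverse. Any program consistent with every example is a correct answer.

reverse | map_mul(3) | map_mul(-5) | map_mul(-3) | map_mul(7)

Check, running the answer program on each example:
  [-10, 18, -9, 8, -28, -11, 49] -> [49, -11, -28, 8, -9, 18, -10] -> [147, -33, -84, 24, -27, 54, -30] -> [-735, 165, 420, -120, 135, -270, 150] -> [2205, -495, -1260, 360, -405, 810, -450] -> [15435, -3465, -8820, 2520, -2835, 5670, -3150]
  [-39, -12, 22, -32, 20, 16, 43, -41, -32, -31] -> [-31, -32, -41, 43, 16, 20, -32, 22, -12, -39] -> [-93, -96, -123, 129, 48, 60, -96, 66, -36, -117] -> [465, 480, 615, -645, -240, -300, 480, -330, 180, 585] -> [-1395, -1440, -1845, 1935, 720, 900, -1440, 990, -540, -1755] -> [-9765, -10080, -12915, 13545, 5040, 6300, -10080, 6930, -3780, -12285]
  [46, 27, 34, 50] -> [50, 34, 27, 46] -> [150, 102, 81, 138] -> [-750, -510, -405, -690] -> [2250, 1530, 1215, 2070] -> [15750, 10710, 8505, 14490]
  [-27, -42, -28, -33, -35] -> [-35, -33, -28, -42, -27] -> [-105, -99, -84, -126, -81] -> [525, 495, 420, 630, 405] -> [-1575, -1485, -1260, -1890, -1215] -> [-11025, -10395, -8820, -13230, -8505]
  [-46, -47, 11, 32, 16, 16, -32, 46] -> [46, -32, 16, 16, 32, 11, -47, -46] -> [138, -96, 48, 48, 96, 33, -141, -138] -> [-690, 480, -240, -240, -480, -165, 705, 690] -> [2070, -1440, 720, 720, 1440, 495, -2115, -2070] -> [14490, -10080, 5040, 5040, 10080, 3465, -14805, -14490]
  [-33, -29, -20, -25, -27, -18, -49, 38] -> [38, -49, -18, -27, -25, -20, -29, -33] -> [114, -147, -54, -81, -75, -60, -87, -99] -> [-570, 735, 270, 405, 375, 300, 435, 495] -> [1710, -2205, -810, -1215, -1125, -900, -1305, -1485] -> [11970, -15435, -5670, -8505, -7875, -6300, -9135, -10395]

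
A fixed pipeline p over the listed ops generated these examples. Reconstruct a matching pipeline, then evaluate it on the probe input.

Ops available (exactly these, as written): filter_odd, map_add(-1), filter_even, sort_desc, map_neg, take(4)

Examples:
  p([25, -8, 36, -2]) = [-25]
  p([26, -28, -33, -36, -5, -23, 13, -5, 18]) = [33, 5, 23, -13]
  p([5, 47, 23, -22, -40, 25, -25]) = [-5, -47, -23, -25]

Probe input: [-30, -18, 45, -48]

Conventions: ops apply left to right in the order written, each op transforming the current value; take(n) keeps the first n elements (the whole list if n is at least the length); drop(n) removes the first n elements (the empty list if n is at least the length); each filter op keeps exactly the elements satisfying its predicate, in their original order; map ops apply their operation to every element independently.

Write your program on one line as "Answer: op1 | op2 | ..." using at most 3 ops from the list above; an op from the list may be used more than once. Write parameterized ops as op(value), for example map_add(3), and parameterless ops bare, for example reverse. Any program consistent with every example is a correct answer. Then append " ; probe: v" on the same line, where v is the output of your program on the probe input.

filter_odd | map_neg | take(4) ; probe: [-45]

Check, running the answer program on each example:
  [25, -8, 36, -2] -> [25] -> [-25] -> [-25]
  [26, -28, -33, -36, -5, -23, 13, -5, 18] -> [-33, -5, -23, 13, -5] -> [33, 5, 23, -13, 5] -> [33, 5, 23, -13]
  [5, 47, 23, -22, -40, 25, -25] -> [5, 47, 23, 25, -25] -> [-5, -47, -23, -25, 25] -> [-5, -47, -23, -25]
  probe: [-30, -18, 45, -48] -> [45] -> [-45] -> [-45]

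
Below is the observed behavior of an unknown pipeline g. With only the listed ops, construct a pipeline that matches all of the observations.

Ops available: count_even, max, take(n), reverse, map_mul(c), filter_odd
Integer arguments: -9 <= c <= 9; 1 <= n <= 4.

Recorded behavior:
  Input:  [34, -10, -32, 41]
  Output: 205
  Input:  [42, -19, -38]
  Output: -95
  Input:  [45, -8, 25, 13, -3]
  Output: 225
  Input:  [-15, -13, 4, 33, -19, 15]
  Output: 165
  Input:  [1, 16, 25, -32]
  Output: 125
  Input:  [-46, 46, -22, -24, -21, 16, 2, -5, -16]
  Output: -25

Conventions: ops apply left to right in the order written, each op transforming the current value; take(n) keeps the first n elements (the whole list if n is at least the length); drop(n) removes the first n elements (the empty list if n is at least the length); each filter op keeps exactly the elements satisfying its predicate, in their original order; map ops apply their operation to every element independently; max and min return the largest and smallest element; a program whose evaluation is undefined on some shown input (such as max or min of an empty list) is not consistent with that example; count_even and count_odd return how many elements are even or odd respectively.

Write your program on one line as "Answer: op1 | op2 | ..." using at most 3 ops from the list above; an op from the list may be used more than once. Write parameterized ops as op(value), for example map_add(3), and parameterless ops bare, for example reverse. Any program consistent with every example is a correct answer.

map_mul(5) | filter_odd | max

Check, running the answer program on each example:
  [34, -10, -32, 41] -> [170, -50, -160, 205] -> [205] -> 205
  [42, -19, -38] -> [210, -95, -190] -> [-95] -> -95
  [45, -8, 25, 13, -3] -> [225, -40, 125, 65, -15] -> [225, 125, 65, -15] -> 225
  [-15, -13, 4, 33, -19, 15] -> [-75, -65, 20, 165, -95, 75] -> [-75, -65, 165, -95, 75] -> 165
  [1, 16, 25, -32] -> [5, 80, 125, -160] -> [5, 125] -> 125
  [-46, 46, -22, -24, -21, 16, 2, -5, -16] -> [-230, 230, -110, -120, -105, 80, 10, -25, -80] -> [-105, -25] -> -25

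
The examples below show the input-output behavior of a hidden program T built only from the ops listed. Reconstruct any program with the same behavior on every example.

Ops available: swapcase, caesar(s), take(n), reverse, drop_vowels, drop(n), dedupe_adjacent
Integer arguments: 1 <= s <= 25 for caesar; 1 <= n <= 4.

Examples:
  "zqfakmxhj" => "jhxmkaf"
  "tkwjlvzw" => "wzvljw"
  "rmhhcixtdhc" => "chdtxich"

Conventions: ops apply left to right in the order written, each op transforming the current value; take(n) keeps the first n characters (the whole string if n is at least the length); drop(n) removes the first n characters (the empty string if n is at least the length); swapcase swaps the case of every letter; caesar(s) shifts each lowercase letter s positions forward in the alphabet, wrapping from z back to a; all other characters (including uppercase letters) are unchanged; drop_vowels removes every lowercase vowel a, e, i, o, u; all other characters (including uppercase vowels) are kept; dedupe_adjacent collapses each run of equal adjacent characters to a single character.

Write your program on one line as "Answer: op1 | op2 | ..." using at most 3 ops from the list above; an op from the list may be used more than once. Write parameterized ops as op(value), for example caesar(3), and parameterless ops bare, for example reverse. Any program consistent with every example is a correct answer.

dedupe_adjacent | drop(2) | reverse

Check, running the answer program on each example:
  "zqfakmxhj" -> "zqfakmxhj" -> "fakmxhj" -> "jhxmkaf"
  "tkwjlvzw" -> "tkwjlvzw" -> "wjlvzw" -> "wzvljw"
  "rmhhcixtdhc" -> "rmhcixtdhc" -> "hcixtdhc" -> "chdtxich"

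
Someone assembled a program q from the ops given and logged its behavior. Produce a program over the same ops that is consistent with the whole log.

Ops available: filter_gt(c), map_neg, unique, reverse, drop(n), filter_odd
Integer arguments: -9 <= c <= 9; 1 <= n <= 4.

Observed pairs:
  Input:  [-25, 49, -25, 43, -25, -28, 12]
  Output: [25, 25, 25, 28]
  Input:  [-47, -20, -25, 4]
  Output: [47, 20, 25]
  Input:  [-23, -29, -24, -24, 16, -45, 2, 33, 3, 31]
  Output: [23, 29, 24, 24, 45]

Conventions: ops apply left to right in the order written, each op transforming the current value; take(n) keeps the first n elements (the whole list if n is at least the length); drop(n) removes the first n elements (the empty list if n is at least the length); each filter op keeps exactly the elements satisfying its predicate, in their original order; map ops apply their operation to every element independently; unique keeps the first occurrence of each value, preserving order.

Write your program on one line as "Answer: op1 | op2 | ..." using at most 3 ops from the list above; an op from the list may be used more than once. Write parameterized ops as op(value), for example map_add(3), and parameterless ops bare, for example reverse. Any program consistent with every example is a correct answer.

map_neg | filter_gt(-6) | filter_gt(4)

Check, running the answer program on each example:
  [-25, 49, -25, 43, -25, -28, 12] -> [25, -49, 25, -43, 25, 28, -12] -> [25, 25, 25, 28] -> [25, 25, 25, 28]
  [-47, -20, -25, 4] -> [47, 20, 25, -4] -> [47, 20, 25, -4] -> [47, 20, 25]
  [-23, -29, -24, -24, 16, -45, 2, 33, 3, 31] -> [23, 29, 24, 24, -16, 45, -2, -33, -3, -31] -> [23, 29, 24, 24, 45, -2, -3] -> [23, 29, 24, 24, 45]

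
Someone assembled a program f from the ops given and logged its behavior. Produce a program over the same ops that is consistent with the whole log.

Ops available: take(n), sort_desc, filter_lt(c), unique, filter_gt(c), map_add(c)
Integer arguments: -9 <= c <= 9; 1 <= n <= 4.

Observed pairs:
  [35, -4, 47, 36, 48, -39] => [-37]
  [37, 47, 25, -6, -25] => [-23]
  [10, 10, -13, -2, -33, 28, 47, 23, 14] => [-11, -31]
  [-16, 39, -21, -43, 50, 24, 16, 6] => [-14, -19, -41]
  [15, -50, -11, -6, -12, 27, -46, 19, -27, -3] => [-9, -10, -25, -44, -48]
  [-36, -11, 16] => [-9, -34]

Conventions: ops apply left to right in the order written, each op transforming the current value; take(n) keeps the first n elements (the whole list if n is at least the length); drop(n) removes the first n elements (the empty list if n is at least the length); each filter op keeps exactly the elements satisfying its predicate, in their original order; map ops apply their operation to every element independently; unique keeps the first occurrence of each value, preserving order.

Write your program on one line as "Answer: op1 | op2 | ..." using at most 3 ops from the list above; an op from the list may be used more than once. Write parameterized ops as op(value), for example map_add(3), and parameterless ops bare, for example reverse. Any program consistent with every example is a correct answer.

sort_desc | map_add(2) | filter_lt(-4)

Check, running the answer program on each example:
  [35, -4, 47, 36, 48, -39] -> [48, 47, 36, 35, -4, -39] -> [50, 49, 38, 37, -2, -37] -> [-37]
  [37, 47, 25, -6, -25] -> [47, 37, 25, -6, -25] -> [49, 39, 27, -4, -23] -> [-23]
  [10, 10, -13, -2, -33, 28, 47, 23, 14] -> [47, 28, 23, 14, 10, 10, -2, -13, -33] -> [49, 30, 25, 16, 12, 12, 0, -11, -31] -> [-11, -31]
  [-16, 39, -21, -43, 50, 24, 16, 6] -> [50, 39, 24, 16, 6, -16, -21, -43] -> [52, 41, 26, 18, 8, -14, -19, -41] -> [-14, -19, -41]
  [15, -50, -11, -6, -12, 27, -46, 19, -27, -3] -> [27, 19, 15, -3, -6, -11, -12, -27, -46, -50] -> [29, 21, 17, -1, -4, -9, -10, -25, -44, -48] -> [-9, -10, -25, -44, -48]
  [-36, -11, 16] -> [16, -11, -36] -> [18, -9, -34] -> [-9, -34]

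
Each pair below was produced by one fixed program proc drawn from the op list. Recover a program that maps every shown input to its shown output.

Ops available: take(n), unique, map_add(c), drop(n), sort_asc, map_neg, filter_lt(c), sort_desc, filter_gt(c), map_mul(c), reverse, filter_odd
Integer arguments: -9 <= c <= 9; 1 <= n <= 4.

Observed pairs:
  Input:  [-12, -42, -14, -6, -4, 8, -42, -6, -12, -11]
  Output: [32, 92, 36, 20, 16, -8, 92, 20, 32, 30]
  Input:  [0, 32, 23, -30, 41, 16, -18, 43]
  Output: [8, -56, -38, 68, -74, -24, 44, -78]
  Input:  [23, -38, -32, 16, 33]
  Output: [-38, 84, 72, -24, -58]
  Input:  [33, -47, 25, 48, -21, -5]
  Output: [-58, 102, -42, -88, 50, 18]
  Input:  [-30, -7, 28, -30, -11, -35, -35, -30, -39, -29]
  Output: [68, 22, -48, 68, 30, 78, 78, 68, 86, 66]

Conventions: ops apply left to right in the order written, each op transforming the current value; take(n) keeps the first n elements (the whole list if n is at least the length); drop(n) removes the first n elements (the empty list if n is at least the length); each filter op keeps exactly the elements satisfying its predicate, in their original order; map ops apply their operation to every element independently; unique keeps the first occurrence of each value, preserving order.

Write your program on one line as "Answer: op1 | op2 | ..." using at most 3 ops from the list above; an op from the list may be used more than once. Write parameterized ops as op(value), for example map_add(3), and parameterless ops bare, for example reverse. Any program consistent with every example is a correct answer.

map_mul(-2) | map_add(8)

Check, running the answer program on each example:
  [-12, -42, -14, -6, -4, 8, -42, -6, -12, -11] -> [24, 84, 28, 12, 8, -16, 84, 12, 24, 22] -> [32, 92, 36, 20, 16, -8, 92, 20, 32, 30]
  [0, 32, 23, -30, 41, 16, -18, 43] -> [0, -64, -46, 60, -82, -32, 36, -86] -> [8, -56, -38, 68, -74, -24, 44, -78]
  [23, -38, -32, 16, 33] -> [-46, 76, 64, -32, -66] -> [-38, 84, 72, -24, -58]
  [33, -47, 25, 48, -21, -5] -> [-66, 94, -50, -96, 42, 10] -> [-58, 102, -42, -88, 50, 18]
  [-30, -7, 28, -30, -11, -35, -35, -30, -39, -29] -> [60, 14, -56, 60, 22, 70, 70, 60, 78, 58] -> [68, 22, -48, 68, 30, 78, 78, 68, 86, 66]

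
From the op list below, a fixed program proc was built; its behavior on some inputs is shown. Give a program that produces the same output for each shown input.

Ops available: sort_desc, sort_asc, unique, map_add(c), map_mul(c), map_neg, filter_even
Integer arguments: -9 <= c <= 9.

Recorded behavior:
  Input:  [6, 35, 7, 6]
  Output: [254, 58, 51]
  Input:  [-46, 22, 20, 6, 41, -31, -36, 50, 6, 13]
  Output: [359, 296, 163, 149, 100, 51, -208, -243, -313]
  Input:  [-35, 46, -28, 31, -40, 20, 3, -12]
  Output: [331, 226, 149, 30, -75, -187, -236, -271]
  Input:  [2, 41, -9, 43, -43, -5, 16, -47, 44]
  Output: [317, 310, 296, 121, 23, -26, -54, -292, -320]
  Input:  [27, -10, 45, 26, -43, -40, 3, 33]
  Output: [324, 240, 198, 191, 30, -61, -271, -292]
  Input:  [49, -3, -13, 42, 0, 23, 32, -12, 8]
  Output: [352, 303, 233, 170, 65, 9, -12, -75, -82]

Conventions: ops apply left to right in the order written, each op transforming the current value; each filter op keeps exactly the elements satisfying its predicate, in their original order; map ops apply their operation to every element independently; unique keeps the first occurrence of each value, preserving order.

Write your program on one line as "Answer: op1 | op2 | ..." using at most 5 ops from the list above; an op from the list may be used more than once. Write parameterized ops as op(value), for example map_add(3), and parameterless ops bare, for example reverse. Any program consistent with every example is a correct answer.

map_mul(7) | unique | map_add(9) | sort_desc

Check, running the answer program on each example:
  [6, 35, 7, 6] -> [42, 245, 49, 42] -> [42, 245, 49] -> [51, 254, 58] -> [254, 58, 51]
  [-46, 22, 20, 6, 41, -31, -36, 50, 6, 13] -> [-322, 154, 140, 42, 287, -217, -252, 350, 42, 91] -> [-322, 154, 140, 42, 287, -217, -252, 350, 91] -> [-313, 163, 149, 51, 296, -208, -243, 359, 100] -> [359, 296, 163, 149, 100, 51, -208, -243, -313]
  [-35, 46, -28, 31, -40, 20, 3, -12] -> [-245, 322, -196, 217, -280, 140, 21, -84] -> [-245, 322, -196, 217, -280, 140, 21, -84] -> [-236, 331, -187, 226, -271, 149, 30, -75] -> [331, 226, 149, 30, -75, -187, -236, -271]
  [2, 41, -9, 43, -43, -5, 16, -47, 44] -> [14, 287, -63, 301, -301, -35, 112, -329, 308] -> [14, 287, -63, 301, -301, -35, 112, -329, 308] -> [23, 296, -54, 310, -292, -26, 121, -320, 317] -> [317, 310, 296, 121, 23, -26, -54, -292, -320]
  [27, -10, 45, 26, -43, -40, 3, 33] -> [189, -70, 315, 182, -301, -280, 21, 231] -> [189, -70, 315, 182, -301, -280, 21, 231] -> [198, -61, 324, 191, -292, -271, 30, 240] -> [324, 240, 198, 191, 30, -61, -271, -292]
  [49, -3, -13, 42, 0, 23, 32, -12, 8] -> [343, -21, -91, 294, 0, 161, 224, -84, 56] -> [343, -21, -91, 294, 0, 161, 224, -84, 56] -> [352, -12, -82, 303, 9, 170, 233, -75, 65] -> [352, 303, 233, 170, 65, 9, -12, -75, -82]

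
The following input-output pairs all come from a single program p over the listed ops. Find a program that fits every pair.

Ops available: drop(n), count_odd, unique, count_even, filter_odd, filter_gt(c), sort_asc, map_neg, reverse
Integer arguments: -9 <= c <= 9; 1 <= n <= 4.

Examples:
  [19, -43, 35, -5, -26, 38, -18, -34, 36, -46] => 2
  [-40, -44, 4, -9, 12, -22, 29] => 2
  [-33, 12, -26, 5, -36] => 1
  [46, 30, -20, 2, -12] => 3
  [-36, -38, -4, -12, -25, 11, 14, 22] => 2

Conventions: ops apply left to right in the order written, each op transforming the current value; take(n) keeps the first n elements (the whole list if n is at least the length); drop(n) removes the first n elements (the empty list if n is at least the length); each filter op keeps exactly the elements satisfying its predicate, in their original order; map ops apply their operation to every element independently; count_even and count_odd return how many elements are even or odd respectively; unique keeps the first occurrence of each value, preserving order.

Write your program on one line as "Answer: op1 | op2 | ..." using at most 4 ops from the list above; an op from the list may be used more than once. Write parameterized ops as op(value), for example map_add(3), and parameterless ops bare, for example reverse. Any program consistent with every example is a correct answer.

sort_asc | filter_gt(-3) | count_even

Check, running the answer program on each example:
  [19, -43, 35, -5, -26, 38, -18, -34, 36, -46] -> [-46, -43, -34, -26, -18, -5, 19, 35, 36, 38] -> [19, 35, 36, 38] -> 2
  [-40, -44, 4, -9, 12, -22, 29] -> [-44, -40, -22, -9, 4, 12, 29] -> [4, 12, 29] -> 2
  [-33, 12, -26, 5, -36] -> [-36, -33, -26, 5, 12] -> [5, 12] -> 1
  [46, 30, -20, 2, -12] -> [-20, -12, 2, 30, 46] -> [2, 30, 46] -> 3
  [-36, -38, -4, -12, -25, 11, 14, 22] -> [-38, -36, -25, -12, -4, 11, 14, 22] -> [11, 14, 22] -> 2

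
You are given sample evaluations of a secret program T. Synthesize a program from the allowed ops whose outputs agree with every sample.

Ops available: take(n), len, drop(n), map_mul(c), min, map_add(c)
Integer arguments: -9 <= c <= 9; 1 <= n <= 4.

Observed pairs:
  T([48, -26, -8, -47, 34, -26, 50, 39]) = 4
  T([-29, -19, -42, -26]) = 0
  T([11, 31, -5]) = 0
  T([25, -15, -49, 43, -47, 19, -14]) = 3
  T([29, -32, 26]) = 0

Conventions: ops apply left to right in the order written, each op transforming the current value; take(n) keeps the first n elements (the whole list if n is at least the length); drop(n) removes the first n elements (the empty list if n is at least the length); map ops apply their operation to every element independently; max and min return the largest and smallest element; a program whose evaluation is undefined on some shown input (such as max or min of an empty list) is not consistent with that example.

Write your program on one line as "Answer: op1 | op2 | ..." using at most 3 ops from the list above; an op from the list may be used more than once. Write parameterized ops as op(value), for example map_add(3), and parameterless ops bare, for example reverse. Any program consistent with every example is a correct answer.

drop(4) | len

Check, running the answer program on each example:
  [48, -26, -8, -47, 34, -26, 50, 39] -> [34, -26, 50, 39] -> 4
  [-29, -19, -42, -26] -> [] -> 0
  [11, 31, -5] -> [] -> 0
  [25, -15, -49, 43, -47, 19, -14] -> [-47, 19, -14] -> 3
  [29, -32, 26] -> [] -> 0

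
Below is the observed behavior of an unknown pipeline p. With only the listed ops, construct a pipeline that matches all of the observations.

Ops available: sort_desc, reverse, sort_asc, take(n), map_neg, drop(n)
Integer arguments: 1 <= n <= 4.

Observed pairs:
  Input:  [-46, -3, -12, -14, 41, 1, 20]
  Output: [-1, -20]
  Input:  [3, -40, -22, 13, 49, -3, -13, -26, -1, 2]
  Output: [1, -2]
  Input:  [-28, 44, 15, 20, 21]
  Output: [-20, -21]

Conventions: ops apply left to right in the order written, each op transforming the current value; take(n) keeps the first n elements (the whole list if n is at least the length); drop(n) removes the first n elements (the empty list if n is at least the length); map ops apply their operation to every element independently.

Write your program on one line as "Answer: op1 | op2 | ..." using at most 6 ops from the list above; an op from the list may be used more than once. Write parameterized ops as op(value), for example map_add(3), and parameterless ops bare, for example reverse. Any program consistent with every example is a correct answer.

drop(1) | reverse | take(2) | sort_asc | map_neg

Check, running the answer program on each example:
  [-46, -3, -12, -14, 41, 1, 20] -> [-3, -12, -14, 41, 1, 20] -> [20, 1, 41, -14, -12, -3] -> [20, 1] -> [1, 20] -> [-1, -20]
  [3, -40, -22, 13, 49, -3, -13, -26, -1, 2] -> [-40, -22, 13, 49, -3, -13, -26, -1, 2] -> [2, -1, -26, -13, -3, 49, 13, -22, -40] -> [2, -1] -> [-1, 2] -> [1, -2]
  [-28, 44, 15, 20, 21] -> [44, 15, 20, 21] -> [21, 20, 15, 44] -> [21, 20] -> [20, 21] -> [-20, -21]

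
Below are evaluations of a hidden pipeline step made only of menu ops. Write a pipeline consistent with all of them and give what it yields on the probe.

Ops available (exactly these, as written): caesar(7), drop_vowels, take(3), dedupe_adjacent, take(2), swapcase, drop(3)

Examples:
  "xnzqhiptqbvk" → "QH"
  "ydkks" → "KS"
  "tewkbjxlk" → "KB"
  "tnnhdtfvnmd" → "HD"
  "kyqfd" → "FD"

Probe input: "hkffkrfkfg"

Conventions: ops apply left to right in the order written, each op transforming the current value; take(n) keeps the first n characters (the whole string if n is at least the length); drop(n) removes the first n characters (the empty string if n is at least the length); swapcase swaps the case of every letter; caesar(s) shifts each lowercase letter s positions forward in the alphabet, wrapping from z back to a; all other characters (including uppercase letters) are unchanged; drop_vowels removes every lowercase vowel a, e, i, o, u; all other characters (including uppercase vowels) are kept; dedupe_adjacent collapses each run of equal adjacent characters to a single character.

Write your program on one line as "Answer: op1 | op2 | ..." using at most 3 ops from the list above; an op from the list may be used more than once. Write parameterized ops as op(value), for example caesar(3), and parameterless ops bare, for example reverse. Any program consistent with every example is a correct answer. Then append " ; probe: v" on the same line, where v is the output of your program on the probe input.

drop(3) | swapcase | take(2) ; probe: "FK"

Check, running the answer program on each example:
  "xnzqhiptqbvk" -> "qhiptqbvk" -> "QHIPTQBVK" -> "QH"
  "ydkks" -> "ks" -> "KS" -> "KS"
  "tewkbjxlk" -> "kbjxlk" -> "KBJXLK" -> "KB"
  "tnnhdtfvnmd" -> "hdtfvnmd" -> "HDTFVNMD" -> "HD"
  "kyqfd" -> "fd" -> "FD" -> "FD"
  probe: "hkffkrfkfg" -> "fkrfkfg" -> "FKRFKFG" -> "FK"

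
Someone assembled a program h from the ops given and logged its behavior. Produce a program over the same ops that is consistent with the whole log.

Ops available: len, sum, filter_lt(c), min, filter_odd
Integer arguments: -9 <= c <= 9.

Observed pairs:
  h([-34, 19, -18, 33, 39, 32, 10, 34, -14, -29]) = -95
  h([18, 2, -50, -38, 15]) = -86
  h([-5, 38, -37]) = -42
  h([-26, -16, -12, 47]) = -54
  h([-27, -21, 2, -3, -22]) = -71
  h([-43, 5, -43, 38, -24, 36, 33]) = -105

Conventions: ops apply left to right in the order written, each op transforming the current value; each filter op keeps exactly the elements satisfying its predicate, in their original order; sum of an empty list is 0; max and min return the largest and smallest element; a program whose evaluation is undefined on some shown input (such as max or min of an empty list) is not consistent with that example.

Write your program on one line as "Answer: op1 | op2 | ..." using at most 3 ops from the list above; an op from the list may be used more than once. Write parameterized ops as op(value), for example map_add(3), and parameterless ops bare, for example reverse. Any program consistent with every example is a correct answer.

filter_lt(8) | sum

Check, running the answer program on each example:
  [-34, 19, -18, 33, 39, 32, 10, 34, -14, -29] -> [-34, -18, -14, -29] -> -95
  [18, 2, -50, -38, 15] -> [2, -50, -38] -> -86
  [-5, 38, -37] -> [-5, -37] -> -42
  [-26, -16, -12, 47] -> [-26, -16, -12] -> -54
  [-27, -21, 2, -3, -22] -> [-27, -21, 2, -3, -22] -> -71
  [-43, 5, -43, 38, -24, 36, 33] -> [-43, 5, -43, -24] -> -105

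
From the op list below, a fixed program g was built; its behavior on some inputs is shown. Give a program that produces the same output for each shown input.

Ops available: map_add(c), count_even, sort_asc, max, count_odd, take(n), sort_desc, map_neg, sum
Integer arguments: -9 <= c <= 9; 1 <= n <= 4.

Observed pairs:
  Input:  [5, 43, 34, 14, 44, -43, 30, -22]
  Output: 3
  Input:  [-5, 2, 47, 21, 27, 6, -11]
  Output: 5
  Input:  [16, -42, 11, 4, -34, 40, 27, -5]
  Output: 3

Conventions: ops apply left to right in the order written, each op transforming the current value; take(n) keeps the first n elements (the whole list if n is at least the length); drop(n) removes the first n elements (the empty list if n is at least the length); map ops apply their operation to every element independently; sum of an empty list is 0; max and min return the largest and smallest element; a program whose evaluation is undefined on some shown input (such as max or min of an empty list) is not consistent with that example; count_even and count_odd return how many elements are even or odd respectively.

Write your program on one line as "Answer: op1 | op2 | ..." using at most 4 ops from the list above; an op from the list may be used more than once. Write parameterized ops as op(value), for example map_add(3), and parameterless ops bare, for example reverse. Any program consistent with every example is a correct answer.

sort_desc | map_add(-3) | sort_asc | count_even

Check, running the answer program on each example:
  [5, 43, 34, 14, 44, -43, 30, -22] -> [44, 43, 34, 30, 14, 5, -22, -43] -> [41, 40, 31, 27, 11, 2, -25, -46] -> [-46, -25, 2, 11, 27, 31, 40, 41] -> 3
  [-5, 2, 47, 21, 27, 6, -11] -> [47, 27, 21, 6, 2, -5, -11] -> [44, 24, 18, 3, -1, -8, -14] -> [-14, -8, -1, 3, 18, 24, 44] -> 5
  [16, -42, 11, 4, -34, 40, 27, -5] -> [40, 27, 16, 11, 4, -5, -34, -42] -> [37, 24, 13, 8, 1, -8, -37, -45] -> [-45, -37, -8, 1, 8, 13, 24, 37] -> 3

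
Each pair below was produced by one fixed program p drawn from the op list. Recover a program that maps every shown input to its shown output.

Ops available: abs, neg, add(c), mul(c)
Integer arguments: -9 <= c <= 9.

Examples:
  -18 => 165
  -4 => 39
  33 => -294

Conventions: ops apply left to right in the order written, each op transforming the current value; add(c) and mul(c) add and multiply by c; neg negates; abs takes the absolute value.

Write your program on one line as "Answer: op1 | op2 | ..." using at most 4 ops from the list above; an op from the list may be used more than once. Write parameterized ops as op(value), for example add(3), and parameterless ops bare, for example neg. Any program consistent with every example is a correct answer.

mul(9) | add(-3) | neg

Check, running the answer program on each example:
  -18 -> -162 -> -165 -> 165
  -4 -> -36 -> -39 -> 39
  33 -> 297 -> 294 -> -294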